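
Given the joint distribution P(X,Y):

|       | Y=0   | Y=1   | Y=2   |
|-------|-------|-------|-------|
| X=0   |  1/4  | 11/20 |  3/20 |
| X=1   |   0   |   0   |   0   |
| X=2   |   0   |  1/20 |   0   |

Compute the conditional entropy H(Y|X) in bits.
1.3146 bits

H(Y|X) = H(X,Y) - H(X)

H(X,Y) = -Σ_{x,y} P(x,y) log₂ P(x,y). Per-cell terms -P(x,y)·log₂P(x,y):
  X=0: 0.5000, 0.4744, 0.4105
  X=1: 0.0000, 0.0000, 0.0000
  X=2: 0.0000, 0.2161, 0.0000
  (cells with P = 0 contribute 0)
Sum of the 9 terms: H(X,Y) = 1.6010 bits

Marginal of X (row sums):
  P(X=0) = 1/4 + 11/20 + 3/20 = 19/20
  P(X=1) = 0 + 0 + 0 = 0
  P(X=2) = 0 + 1/20 + 0 = 1/20
H(X) = -[(19/20)·log₂(19/20) + (1/20)·log₂(1/20)]   (outcomes with P = 0 contribute 0)
  = 0.0703 + 0.2161 = 0.2864 bits

H(Y|X) = H(X,Y) - H(X) = 1.6010 - 0.2864 = 1.3146 bits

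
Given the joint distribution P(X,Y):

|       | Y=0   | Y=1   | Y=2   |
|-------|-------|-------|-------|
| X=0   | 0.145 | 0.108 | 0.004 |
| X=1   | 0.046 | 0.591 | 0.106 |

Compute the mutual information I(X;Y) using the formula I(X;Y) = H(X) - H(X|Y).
0.2112 bits

I(X;Y) = H(X) - H(X|Y)

Marginal of X (row sums):
  P(X=0) = 0.145 + 0.108 + 0.004 = 0.257
  P(X=1) = 0.046 + 0.591 + 0.106 = 0.743
H(X) = -[0.257·log₂(0.257) + 0.743·log₂(0.743)]
  = 0.5038 + 0.3184 = 0.8222 bits

Marginal of Y (column sums):
  P(Y=0) = 0.145 + 0.046 = 0.191
  P(Y=1) = 0.108 + 0.591 = 0.699
  P(Y=2) = 0.004 + 0.106 = 0.110
H(X|Y) = Σ_y P(y)·H(X|Y=y):
  Y=0: P(Y=0) = 0.191, P(X|Y=0) = (145/191, 46/191) → H(X|Y=0) = 0.7964
  Y=1: P(Y=1) = 0.699, P(X|Y=1) = (36/233, 197/233) → H(X|Y=1) = 0.6210
  Y=2: P(Y=2) = 0.110, P(X|Y=2) = (2/55, 53/55) → H(X|Y=2) = 0.2254
H(X|Y) = 0.191·0.7964 + 0.699·0.6210 + 0.110·0.2254 = 0.6110 bits

I(X;Y) = H(X) - H(X|Y) = 0.8222 - 0.6110 = 0.2112 bits

Cross-check via I(X;Y) = H(X) + H(Y) - H(X,Y): computing H(Y) from the column sums and H(X,Y) from the 6 cells in the same way gives H(Y) = 1.1676 bits and H(X,Y) = 1.7786 bits, so
I(X;Y) = 0.8222 + 1.1676 - 1.7786 = 0.2112 bits ✓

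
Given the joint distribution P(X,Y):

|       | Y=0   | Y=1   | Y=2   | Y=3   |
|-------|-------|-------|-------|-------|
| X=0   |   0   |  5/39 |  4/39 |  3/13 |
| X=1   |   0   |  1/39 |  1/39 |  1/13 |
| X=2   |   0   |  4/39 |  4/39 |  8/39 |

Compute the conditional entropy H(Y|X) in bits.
1.4814 bits

H(Y|X) = H(X,Y) - H(X)

H(X,Y) = -Σ_{x,y} P(x,y) log₂ P(x,y). Per-cell terms -P(x,y)·log₂P(x,y):
  X=0: 0.00000, 0.37993, 0.33696, 0.48819
  X=1: 0.00000, 0.13552, 0.13552, 0.28465
  X=2: 0.00000, 0.33696, 0.33696, 0.46880
  (cells with P = 0 contribute 0)
Sum of the 12 terms: H(X,Y) = 2.9035 bits

Marginal of X (row sums):
  P(X=0) = 0 + 5/39 + 4/39 + 3/13 = 6/13
  P(X=1) = 0 + 1/39 + 1/39 + 1/13 = 5/39
  P(X=2) = 0 + 4/39 + 4/39 + 8/39 = 16/39
H(X) = -[(6/13)·log₂(6/13) + (5/39)·log₂(5/39) + (16/39)·log₂(16/39)]
  = 0.51484 + 0.37993 + 0.52734 = 1.4221 bits

H(Y|X) = H(X,Y) - H(X) = 2.9035 - 1.4221 = 1.4814 bits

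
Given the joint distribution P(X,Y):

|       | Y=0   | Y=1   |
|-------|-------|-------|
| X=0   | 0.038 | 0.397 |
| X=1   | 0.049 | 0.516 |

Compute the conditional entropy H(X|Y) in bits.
0.9878 bits

H(X|Y) = H(X,Y) - H(Y)

H(X,Y) = -Σ_{x,y} P(x,y) log₂ P(x,y). Per-cell terms -P(x,y)·log₂P(x,y):
  X=0: 0.17928, 0.52912
  X=1: 0.21320, 0.49255
Sum of the 4 terms: H(X,Y) = 1.41415 bits

Marginal of Y (column sums):
  P(Y=0) = 0.038 + 0.049 = 0.087
  P(Y=1) = 0.397 + 0.516 = 0.913
H(Y) = -[0.087·log₂(0.087) + 0.913·log₂(0.913)]
  = 0.30649 + 0.11989 = 0.42638 bits

H(X|Y) = H(X,Y) - H(Y) = 1.41415 - 0.42638 = 0.9878 bits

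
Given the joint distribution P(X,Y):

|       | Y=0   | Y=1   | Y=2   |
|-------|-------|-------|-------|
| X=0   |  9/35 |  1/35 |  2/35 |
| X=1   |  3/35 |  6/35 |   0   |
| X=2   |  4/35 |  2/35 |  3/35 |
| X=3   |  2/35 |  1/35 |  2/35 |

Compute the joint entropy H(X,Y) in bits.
3.1422 bits

H(X,Y) = -Σ_{x,y} P(x,y) log₂ P(x,y). Per-cell terms -P(x,y)·log₂P(x,y):
  X=0: 0.50383, 0.14655, 0.23596
  X=1: 0.30380, 0.43617, 0.00000
  X=2: 0.35763, 0.23596, 0.30380
  X=3: 0.23596, 0.14655, 0.23596
  (cells with P = 0 contribute 0)
Sum of the 12 terms: H(X,Y) = 3.1422 bits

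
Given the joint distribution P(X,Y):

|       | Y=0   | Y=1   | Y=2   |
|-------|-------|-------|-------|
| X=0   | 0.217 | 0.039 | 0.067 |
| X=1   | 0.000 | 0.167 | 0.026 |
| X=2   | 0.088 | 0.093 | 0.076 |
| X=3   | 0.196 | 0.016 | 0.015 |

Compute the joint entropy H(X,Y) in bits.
3.0472 bits

H(X,Y) = -Σ_{x,y} P(x,y) log₂ P(x,y). Per-cell terms -P(x,y)·log₂P(x,y):
  X=0: 0.47832, 0.18253, 0.26128
  X=1: 0.00000, 0.43121, 0.13690
  X=2: 0.30856, 0.31868, 0.28256
  X=3: 0.46081, 0.09545, 0.09088
  (cells with P = 0 contribute 0)
Sum of the 12 terms: H(X,Y) = 3.0472 bits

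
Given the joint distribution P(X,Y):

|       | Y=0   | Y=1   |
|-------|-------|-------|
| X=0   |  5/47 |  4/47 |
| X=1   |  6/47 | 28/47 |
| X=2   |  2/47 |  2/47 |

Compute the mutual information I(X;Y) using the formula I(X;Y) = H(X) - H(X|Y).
0.0895 bits

I(X;Y) = H(X) - H(X|Y)

Marginal of X (row sums):
  P(X=0) = 5/47 + 4/47 = 9/47
  P(X=1) = 6/47 + 28/47 = 34/47
  P(X=2) = 2/47 + 2/47 = 4/47
H(X) = -[(9/47)·log₂(9/47) + (34/47)·log₂(34/47) + (4/47)·log₂(4/47)]
  = 0.456638 + 0.337921 + 0.302518 = 1.097077 bits

Marginal of Y (column sums):
  P(Y=0) = 5/47 + 6/47 + 2/47 = 13/47
  P(Y=1) = 4/47 + 28/47 + 2/47 = 34/47
H(X|Y) = Σ_y P(y)·H(X|Y=y):
  Y=0: P(Y=0) = 13/47, P(X|Y=0) = (5/13, 6/13, 2/13) → H(X|Y=0) = 1.460485
  Y=1: P(Y=1) = 34/47, P(X|Y=1) = (2/17, 14/17, 1/17) → H(X|Y=1) = 0.834347
H(X|Y) = (13/47)·1.460485 + (34/47)·0.834347 = 1.007534 bits

I(X;Y) = H(X) - H(X|Y) = 1.097077 - 1.007534 = 0.0895 bits

Cross-check via I(X;Y) = H(X) + H(Y) - H(X,Y): computing H(Y) from the column sums and H(X,Y) from the 6 cells in the same way gives H(Y) = 0.850771 bits and H(X,Y) = 1.858305 bits, so
I(X;Y) = 1.097077 + 0.850771 - 1.858305 = 0.0895 bits ✓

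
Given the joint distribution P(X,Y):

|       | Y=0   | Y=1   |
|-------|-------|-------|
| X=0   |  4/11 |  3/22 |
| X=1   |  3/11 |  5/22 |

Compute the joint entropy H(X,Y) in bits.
1.9197 bits

H(X,Y) = -Σ_{x,y} P(x,y) log₂ P(x,y). Per-cell terms -P(x,y)·log₂P(x,y):
  X=0: 0.5307, 0.3920
  X=1: 0.5112, 0.4858
Sum of the 4 terms: H(X,Y) = 1.9197 bits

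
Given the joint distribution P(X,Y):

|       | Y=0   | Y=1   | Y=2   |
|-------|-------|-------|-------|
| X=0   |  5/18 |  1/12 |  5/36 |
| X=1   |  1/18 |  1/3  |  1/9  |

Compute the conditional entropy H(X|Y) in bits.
0.7652 bits

H(X|Y) = H(X,Y) - H(Y)

H(X,Y) = -Σ_{x,y} P(x,y) log₂ P(x,y). Per-cell terms -P(x,y)·log₂P(x,y):
  X=0: 0.5133, 0.2987, 0.3956
  X=1: 0.2317, 0.5283, 0.3522
Sum of the 6 terms: H(X,Y) = 2.3198 bits

Marginal of Y (column sums):
  P(Y=0) = 5/18 + 1/18 = 1/3
  P(Y=1) = 1/12 + 1/3 = 5/12
  P(Y=2) = 5/36 + 1/9 = 1/4
H(Y) = -[(1/3)·log₂(1/3) + (5/12)·log₂(5/12) + (1/4)·log₂(1/4)]
  = 0.5283 + 0.5263 + 0.5000 = 1.5546 bits

H(X|Y) = H(X,Y) - H(Y) = 2.3198 - 1.5546 = 0.7652 bits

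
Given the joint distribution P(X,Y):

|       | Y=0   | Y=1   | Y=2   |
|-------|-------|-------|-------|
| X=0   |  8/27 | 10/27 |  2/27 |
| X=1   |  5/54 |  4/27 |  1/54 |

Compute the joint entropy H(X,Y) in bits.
2.1614 bits

H(X,Y) = -Σ_{x,y} P(x,y) log₂ P(x,y). Per-cell terms -P(x,y)·log₂P(x,y):
  X=0: 0.5200, 0.5307, 0.2781
  X=1: 0.3179, 0.4081, 0.1066
Sum of the 6 terms: H(X,Y) = 2.1614 bits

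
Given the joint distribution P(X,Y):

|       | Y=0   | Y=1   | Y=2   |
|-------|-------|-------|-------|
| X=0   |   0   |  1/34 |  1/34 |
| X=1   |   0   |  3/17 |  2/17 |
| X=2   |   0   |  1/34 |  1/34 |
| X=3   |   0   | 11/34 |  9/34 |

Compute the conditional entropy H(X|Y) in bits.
1.4477 bits

H(X|Y) = H(X,Y) - H(Y)

H(X,Y) = -Σ_{x,y} P(x,y) log₂ P(x,y). Per-cell terms -P(x,y)·log₂P(x,y):
  X=0: 0.00000, 0.14963, 0.14963
  X=1: 0.00000, 0.44162, 0.36323
  X=2: 0.00000, 0.14963, 0.14963
  X=3: 0.00000, 0.52672, 0.50758
  (cells with P = 0 contribute 0)
Sum of the 12 terms: H(X,Y) = 2.4377 bits

Marginal of Y (column sums):
  P(Y=0) = 0 + 0 + 0 + 0 = 0
  P(Y=1) = 1/34 + 3/17 + 1/34 + 11/34 = 19/34
  P(Y=2) = 1/34 + 2/17 + 1/34 + 9/34 = 15/34
H(Y) = -[(19/34)·log₂(19/34) + (15/34)·log₂(15/34)]   (outcomes with P = 0 contribute 0)
  = 0.46915 + 0.52084 = 0.9900 bits

H(X|Y) = H(X,Y) - H(Y) = 2.4377 - 0.9900 = 1.4477 bits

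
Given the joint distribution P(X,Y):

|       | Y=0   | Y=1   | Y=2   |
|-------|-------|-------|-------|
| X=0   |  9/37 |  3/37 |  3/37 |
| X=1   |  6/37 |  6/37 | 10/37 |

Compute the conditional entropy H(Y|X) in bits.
1.4712 bits

H(Y|X) = H(X,Y) - H(X)

H(X,Y) = -Σ_{x,y} P(x,y) log₂ P(x,y). Per-cell terms -P(x,y)·log₂P(x,y):
  X=0: 0.49610, 0.29388, 0.29388
  X=1: 0.42559, 0.42559, 0.51014
Sum of the 6 terms: H(X,Y) = 2.4452 bits

Marginal of X (row sums):
  P(X=0) = 9/37 + 3/37 + 3/37 = 15/37
  P(X=1) = 6/37 + 6/37 + 10/37 = 22/37
H(X) = -[(15/37)·log₂(15/37) + (22/37)·log₂(22/37)]
  = 0.52807 + 0.44596 = 0.9740 bits

H(Y|X) = H(X,Y) - H(X) = 2.4452 - 0.9740 = 1.4712 bits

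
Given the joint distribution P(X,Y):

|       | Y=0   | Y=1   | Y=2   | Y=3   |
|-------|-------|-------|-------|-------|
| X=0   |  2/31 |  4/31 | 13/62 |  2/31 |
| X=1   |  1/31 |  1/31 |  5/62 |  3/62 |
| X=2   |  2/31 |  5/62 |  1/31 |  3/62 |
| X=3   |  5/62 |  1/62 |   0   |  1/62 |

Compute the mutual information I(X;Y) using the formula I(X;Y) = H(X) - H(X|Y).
0.1880 bits

I(X;Y) = H(X) - H(X|Y)

Marginal of X (row sums):
  P(X=0) = 2/31 + 4/31 + 13/62 + 2/31 = 29/62
  P(X=1) = 1/31 + 1/31 + 5/62 + 3/62 = 6/31
  P(X=2) = 2/31 + 5/62 + 1/31 + 3/62 = 7/31
  P(X=3) = 5/62 + 1/62 + 0 + 1/62 = 7/62
H(X) = -[(29/62)·log₂(29/62) + (6/31)·log₂(6/31) + (7/31)·log₂(7/31) + (7/62)·log₂(7/62)]
  = 0.5127 + 0.4586 + 0.4848 + 0.3553 = 1.8114 bits

Marginal of Y (column sums):
  P(Y=0) = 2/31 + 1/31 + 2/31 + 5/62 = 15/62
  P(Y=1) = 4/31 + 1/31 + 5/62 + 1/62 = 8/31
  P(Y=2) = 13/62 + 5/62 + 1/31 + 0 = 10/31
  P(Y=3) = 2/31 + 3/62 + 3/62 + 1/62 = 11/62
H(X|Y) = Σ_y P(y)·H(X|Y=y):
  Y=0: P(Y=0) = 15/62, P(X|Y=0) = (4/15, 2/15, 4/15, 1/3) → H(X|Y=0) = 1.9329
  Y=1: P(Y=1) = 8/31, P(X|Y=1) = (1/2, 1/8, 5/16, 1/16) → H(X|Y=1) = 1.6494
  Y=2: P(Y=2) = 10/31, P(X|Y=2) = (13/20, 1/4, 1/10, 0) → H(X|Y=2) = 1.2362
  Y=3: P(Y=3) = 11/62, P(X|Y=3) = (4/11, 3/11, 3/11, 1/11) → H(X|Y=3) = 1.8676
H(X|Y) = (15/62)·1.9329 + (8/31)·1.6494 + (10/31)·1.2362 + (11/62)·1.8676 = 1.6234 bits

I(X;Y) = H(X) - H(X|Y) = 1.8114 - 1.6234 = 0.1880 bits

Cross-check via I(X;Y) = H(X) + H(Y) - H(X,Y): computing H(Y) from the column sums and H(X,Y) from the 16 cells in the same way gives H(Y) = 1.9688 bits and H(X,Y) = 3.5922 bits, so
I(X;Y) = 1.8114 + 1.9688 - 3.5922 = 0.1880 bits ✓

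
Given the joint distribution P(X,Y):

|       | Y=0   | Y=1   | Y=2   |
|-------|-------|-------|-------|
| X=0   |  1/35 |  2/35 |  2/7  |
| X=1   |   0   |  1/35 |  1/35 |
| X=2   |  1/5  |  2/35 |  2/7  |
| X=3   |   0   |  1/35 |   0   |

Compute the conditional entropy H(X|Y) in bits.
1.1902 bits

H(X|Y) = H(X,Y) - H(Y)

H(X,Y) = -Σ_{x,y} P(x,y) log₂ P(x,y). Per-cell terms -P(x,y)·log₂P(x,y):
  X=0: 0.146551, 0.235959, 0.516387
  X=1: 0.000000, 0.146551, 0.146551
  X=2: 0.464386, 0.235959, 0.516387
  X=3: 0.000000, 0.146551, 0.000000
  (cells with P = 0 contribute 0)
Sum of the 12 terms: H(X,Y) = 2.55528 bits

Marginal of Y (column sums):
  P(Y=0) = 1/35 + 0 + 1/5 + 0 = 8/35
  P(Y=1) = 2/35 + 1/35 + 2/35 + 1/35 = 6/35
  P(Y=2) = 2/7 + 1/35 + 2/7 + 0 = 3/5
H(Y) = -[(8/35)·log₂(8/35) + (6/35)·log₂(6/35) + (3/5)·log₂(3/5)]
  = 0.486693 + 0.436169 + 0.442179 = 1.36504 bits

H(X|Y) = H(X,Y) - H(Y) = 2.55528 - 1.36504 = 1.1902 bits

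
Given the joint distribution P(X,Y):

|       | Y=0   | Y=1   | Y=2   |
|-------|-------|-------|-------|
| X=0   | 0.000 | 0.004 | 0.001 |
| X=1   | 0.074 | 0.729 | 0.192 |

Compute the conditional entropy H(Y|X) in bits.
1.0639 bits

H(Y|X) = H(X,Y) - H(X)

H(X,Y) = -Σ_{x,y} P(x,y) log₂ P(x,y). Per-cell terms -P(x,y)·log₂P(x,y):
  X=0: 0.000000, 0.031863, 0.009966
  X=1: 0.277968, 0.332431, 0.457118
  (cells with P = 0 contribute 0)
Sum of the 6 terms: H(X,Y) = 1.10935 bits

Marginal of X (row sums):
  P(X=0) = 0.000 + 0.004 + 0.001 = 0.005
  P(X=1) = 0.074 + 0.729 + 0.192 = 0.995
H(X) = -[0.005·log₂(0.005) + 0.995·log₂(0.995)]
  = 0.038219 + 0.007195 = 0.04541 bits

H(Y|X) = H(X,Y) - H(X) = 1.10935 - 0.04541 = 1.0639 bits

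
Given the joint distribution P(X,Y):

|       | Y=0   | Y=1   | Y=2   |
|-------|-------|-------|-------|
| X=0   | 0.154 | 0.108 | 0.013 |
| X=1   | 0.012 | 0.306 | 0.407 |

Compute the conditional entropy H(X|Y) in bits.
0.4886 bits

H(X|Y) = H(X,Y) - H(Y)

H(X,Y) = -Σ_{x,y} P(x,y) log₂ P(x,y). Per-cell terms -P(x,y)·log₂P(x,y):
  X=0: 0.4156, 0.3468, 0.0814
  X=1: 0.0766, 0.5228, 0.5278
Sum of the 6 terms: H(X,Y) = 1.9710 bits

Marginal of Y (column sums):
  P(Y=0) = 0.154 + 0.012 = 0.166
  P(Y=1) = 0.108 + 0.306 = 0.414
  P(Y=2) = 0.013 + 0.407 = 0.420
H(Y) = -[0.166·log₂(0.166) + 0.414·log₂(0.414) + 0.420·log₂(0.420)]
  = 0.4301 + 0.5267 + 0.5256 = 1.4824 bits

H(X|Y) = H(X,Y) - H(Y) = 1.9710 - 1.4824 = 0.4886 bits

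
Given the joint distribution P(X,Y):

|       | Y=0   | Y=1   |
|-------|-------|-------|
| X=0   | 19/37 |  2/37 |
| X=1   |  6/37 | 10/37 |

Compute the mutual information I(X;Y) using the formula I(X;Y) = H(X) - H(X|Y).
0.2388 bits

I(X;Y) = H(X) - H(X|Y)

Marginal of X (row sums):
  P(X=0) = 19/37 + 2/37 = 21/37
  P(X=1) = 6/37 + 10/37 = 16/37
H(X) = -[(21/37)·log₂(21/37) + (16/37)·log₂(16/37)]
  = 0.4638 + 0.5230 = 0.9868 bits

Marginal of Y (column sums):
  P(Y=0) = 19/37 + 6/37 = 25/37
  P(Y=1) = 2/37 + 10/37 = 12/37
H(X|Y) = Σ_y P(y)·H(X|Y=y):
  Y=0: P(Y=0) = 25/37, P(X|Y=0) = (19/25, 6/25) → H(X|Y=0) = 0.7950
  Y=1: P(Y=1) = 12/37, P(X|Y=1) = (1/6, 5/6) → H(X|Y=1) = 0.6500
H(X|Y) = (25/37)·0.7950 + (12/37)·0.6500 = 0.7480 bits

I(X;Y) = H(X) - H(X|Y) = 0.9868 - 0.7480 = 0.2388 bits

Cross-check via I(X;Y) = H(X) + H(Y) - H(X,Y): computing H(Y) from the column sums and H(X,Y) from the 4 cells in the same way gives H(Y) = 0.9090 bits and H(X,Y) = 1.6570 bits, so
I(X;Y) = 0.9868 + 0.9090 - 1.6570 = 0.2388 bits ✓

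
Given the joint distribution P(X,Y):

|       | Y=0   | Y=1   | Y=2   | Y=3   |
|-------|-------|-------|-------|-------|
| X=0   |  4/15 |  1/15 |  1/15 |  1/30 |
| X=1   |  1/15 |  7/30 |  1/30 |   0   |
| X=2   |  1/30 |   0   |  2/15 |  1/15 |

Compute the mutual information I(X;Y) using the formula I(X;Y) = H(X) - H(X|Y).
0.4964 bits

I(X;Y) = H(X) - H(X|Y)

Marginal of X (row sums):
  P(X=0) = 4/15 + 1/15 + 1/15 + 1/30 = 13/30
  P(X=1) = 1/15 + 7/30 + 1/30 + 0 = 1/3
  P(X=2) = 1/30 + 0 + 2/15 + 1/15 = 7/30
H(X) = -[(13/30)·log₂(13/30) + (1/3)·log₂(1/3) + (7/30)·log₂(7/30)]
  = 0.5228 + 0.5283 + 0.4899 = 1.5410 bits

Marginal of Y (column sums):
  P(Y=0) = 4/15 + 1/15 + 1/30 = 11/30
  P(Y=1) = 1/15 + 7/30 + 0 = 3/10
  P(Y=2) = 1/15 + 1/30 + 2/15 = 7/30
  P(Y=3) = 1/30 + 0 + 1/15 = 1/10
H(X|Y) = Σ_y P(y)·H(X|Y=y):
  Y=0: P(Y=0) = 11/30, P(X|Y=0) = (8/11, 2/11, 1/11) → H(X|Y=0) = 1.0958
  Y=1: P(Y=1) = 3/10, P(X|Y=1) = (2/9, 7/9, 0) → H(X|Y=1) = 0.7642
  Y=2: P(Y=2) = 7/30, P(X|Y=2) = (2/7, 1/7, 4/7) → H(X|Y=2) = 1.3788
  Y=3: P(Y=3) = 1/10, P(X|Y=3) = (1/3, 0, 2/3) → H(X|Y=3) = 0.9183
H(X|Y) = (11/30)·1.0958 + (3/10)·0.7642 + (7/30)·1.3788 + (1/10)·0.9183 = 1.0446 bits

I(X;Y) = H(X) - H(X|Y) = 1.5410 - 1.0446 = 0.4964 bits

Cross-check via I(X;Y) = H(X) + H(Y) - H(X,Y): computing H(Y) from the column sums and H(X,Y) from the 12 cells in the same way gives H(Y) = 1.8739 bits and H(X,Y) = 2.9185 bits, so
I(X;Y) = 1.5410 + 1.8739 - 2.9185 = 0.4964 bits ✓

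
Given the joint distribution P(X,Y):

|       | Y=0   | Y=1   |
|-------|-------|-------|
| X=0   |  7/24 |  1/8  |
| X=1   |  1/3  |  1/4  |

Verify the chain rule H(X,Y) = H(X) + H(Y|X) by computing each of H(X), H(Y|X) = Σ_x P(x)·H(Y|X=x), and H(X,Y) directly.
H(X) = 0.9799 bits, H(Y|X) = 0.9419 bits, H(X,Y) = 1.9218 bits

Marginal of X (row sums):
  P(X=0) = 7/24 + 1/8 = 5/12
  P(X=1) = 1/3 + 1/4 = 7/12
H(X) = -[(5/12)·log₂(5/12) + (7/12)·log₂(7/12)]
  = 0.5263 + 0.4536 = 0.9799 bits

H(Y|X) = Σ_x P(x)·H(Y|X=x):
  X=0: P(X=0) = 5/12, P(Y|X=0) = (7/10, 3/10) → H(Y|X=0) = 0.8813
  X=1: P(X=1) = 7/12, P(Y|X=1) = (4/7, 3/7) → H(Y|X=1) = 0.9852
H(Y|X) = (5/12)·0.8813 + (7/12)·0.9852 = 0.9419 bits

H(X,Y) = -Σ_{x,y} P(x,y) log₂ P(x,y). Per-cell terms -P(x,y)·log₂P(x,y):
  X=0: 0.5185, 0.3750
  X=1: 0.5283, 0.5000
Sum of the 4 terms: H(X,Y) = 1.9218 bits

Chain rule check:
  H(X) + H(Y|X) = 0.9799 + 0.9419 = 1.9218 bits
  H(X,Y) = 1.9218 bits
✓ Chain rule verified.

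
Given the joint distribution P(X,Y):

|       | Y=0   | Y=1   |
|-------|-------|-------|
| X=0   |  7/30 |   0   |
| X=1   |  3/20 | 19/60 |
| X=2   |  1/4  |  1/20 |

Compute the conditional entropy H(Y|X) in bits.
0.6178 bits

H(Y|X) = H(X,Y) - H(X)

H(X,Y) = -Σ_{x,y} P(x,y) log₂ P(x,y). Per-cell terms -P(x,y)·log₂P(x,y):
  X=0: 0.48989, 0.00000
  X=1: 0.41054, 0.52534
  X=2: 0.50000, 0.21610
  (cells with P = 0 contribute 0)
Sum of the 6 terms: H(X,Y) = 2.1419 bits

Marginal of X (row sums):
  P(X=0) = 7/30 + 0 = 7/30
  P(X=1) = 3/20 + 19/60 = 7/15
  P(X=2) = 1/4 + 1/20 = 3/10
H(X) = -[(7/30)·log₂(7/30) + (7/15)·log₂(7/15) + (3/10)·log₂(3/10)]
  = 0.48989 + 0.51312 + 0.52109 = 1.5241 bits

H(Y|X) = H(X,Y) - H(X) = 2.1419 - 1.5241 = 0.6178 bits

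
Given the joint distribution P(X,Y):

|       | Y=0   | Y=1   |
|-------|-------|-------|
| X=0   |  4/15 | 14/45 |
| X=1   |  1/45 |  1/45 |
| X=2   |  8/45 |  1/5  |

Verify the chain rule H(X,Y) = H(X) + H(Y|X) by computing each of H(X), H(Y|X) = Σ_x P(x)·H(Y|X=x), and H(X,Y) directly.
H(X) = 1.1874 bits, H(Y|X) = 0.9966 bits, H(X,Y) = 2.1840 bits

Marginal of X (row sums):
  P(X=0) = 4/15 + 14/45 = 26/45
  P(X=1) = 1/45 + 1/45 = 2/45
  P(X=2) = 8/45 + 1/5 = 17/45
H(X) = -[(26/45)·log₂(26/45) + (2/45)·log₂(2/45) + (17/45)·log₂(17/45)]
  = 0.4573 + 0.1996 + 0.5305 = 1.1874 bits

H(Y|X) = Σ_x P(x)·H(Y|X=x):
  X=0: P(X=0) = 26/45, P(Y|X=0) = (6/13, 7/13) → H(Y|X=0) = 0.9957
  X=1: P(X=1) = 2/45, P(Y|X=1) = (1/2, 1/2) → H(Y|X=1) = 1.0000
  X=2: P(X=2) = 17/45, P(Y|X=2) = (8/17, 9/17) → H(Y|X=2) = 0.9975
H(Y|X) = (26/45)·0.9957 + (2/45)·1.0000 + (17/45)·0.9975 = 0.9966 bits

H(X,Y) = -Σ_{x,y} P(x,y) log₂ P(x,y). Per-cell terms -P(x,y)·log₂P(x,y):
  X=0: 0.5085, 0.5241
  X=1: 0.1220, 0.1220
  X=2: 0.4430, 0.4644
Sum of the 6 terms: H(X,Y) = 2.1840 bits

Chain rule check:
  H(X) + H(Y|X) = 1.1874 + 0.9966 = 2.1840 bits
  H(X,Y) = 2.1840 bits
✓ Chain rule verified.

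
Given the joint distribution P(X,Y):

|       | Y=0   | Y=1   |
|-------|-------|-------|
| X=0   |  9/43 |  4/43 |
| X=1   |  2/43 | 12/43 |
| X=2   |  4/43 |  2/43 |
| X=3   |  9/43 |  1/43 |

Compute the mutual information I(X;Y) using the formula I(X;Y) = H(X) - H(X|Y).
0.2912 bits

I(X;Y) = H(X) - H(X|Y)

Marginal of X (row sums):
  P(X=0) = 9/43 + 4/43 = 13/43
  P(X=1) = 2/43 + 12/43 = 14/43
  P(X=2) = 4/43 + 2/43 = 6/43
  P(X=3) = 9/43 + 1/43 = 10/43
H(X) = -[(13/43)·log₂(13/43) + (14/43)·log₂(14/43) + (6/43)·log₂(6/43) + (10/43)·log₂(10/43)]
  = 0.52176 + 0.52709 + 0.39646 + 0.48938 = 1.9347 bits

Marginal of Y (column sums):
  P(Y=0) = 9/43 + 2/43 + 4/43 + 9/43 = 24/43
  P(Y=1) = 4/43 + 12/43 + 2/43 + 1/43 = 19/43
H(X|Y) = Σ_y P(y)·H(X|Y=y):
  Y=0: P(Y=0) = 24/43, P(X|Y=0) = (3/8, 1/12, 1/6, 3/8) → H(X|Y=0) = 1.79085
  Y=1: P(Y=1) = 19/43, P(X|Y=1) = (4/19, 12/19, 2/19, 1/19) → H(X|Y=1) = 1.45742
H(X|Y) = (24/43)·1.79085 + (19/43)·1.45742 = 1.6435 bits

I(X;Y) = H(X) - H(X|Y) = 1.9347 - 1.6435 = 0.2912 bits

Cross-check via I(X;Y) = H(X) + H(Y) - H(X,Y): computing H(Y) from the column sums and H(X,Y) from the 8 cells in the same way gives H(Y) = 0.9902 bits and H(X,Y) = 2.6337 bits, so
I(X;Y) = 1.9347 + 0.9902 - 2.6337 = 0.2912 bits ✓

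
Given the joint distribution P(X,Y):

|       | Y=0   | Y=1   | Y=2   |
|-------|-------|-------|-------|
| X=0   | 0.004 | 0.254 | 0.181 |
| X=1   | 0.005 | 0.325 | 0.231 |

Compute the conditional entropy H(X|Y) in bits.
0.9892 bits

H(X|Y) = H(X,Y) - H(Y)

H(X,Y) = -Σ_{x,y} P(x,y) log₂ P(x,y). Per-cell terms -P(x,y)·log₂P(x,y):
  X=0: 0.03186, 0.50218, 0.44633
  X=1: 0.03822, 0.52698, 0.48834
Sum of the 6 terms: H(X,Y) = 2.0339 bits

Marginal of Y (column sums):
  P(Y=0) = 0.004 + 0.005 = 0.009
  P(Y=1) = 0.254 + 0.325 = 0.579
  P(Y=2) = 0.181 + 0.231 = 0.412
H(Y) = -[0.009·log₂(0.009) + 0.579·log₂(0.579) + 0.412·log₂(0.412)]
  = 0.06116 + 0.45646 + 0.52706 = 1.0447 bits

H(X|Y) = H(X,Y) - H(Y) = 2.0339 - 1.0447 = 0.9892 bits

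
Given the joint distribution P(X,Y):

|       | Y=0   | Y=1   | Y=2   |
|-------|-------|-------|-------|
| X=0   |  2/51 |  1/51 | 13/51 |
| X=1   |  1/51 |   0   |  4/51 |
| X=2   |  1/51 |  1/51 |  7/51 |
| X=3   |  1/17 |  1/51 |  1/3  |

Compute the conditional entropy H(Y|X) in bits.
0.8702 bits

H(Y|X) = H(X,Y) - H(X)

H(X,Y) = -Σ_{x,y} P(x,y) log₂ P(x,y). Per-cell terms -P(x,y)·log₂P(x,y):
  X=0: 0.183232, 0.111224, 0.502663
  X=1: 0.111224, 0.000000, 0.288033
  X=2: 0.111224, 0.111224, 0.393245
  X=3: 0.240439, 0.111224, 0.528321
  (cells with P = 0 contribute 0)
Sum of the 12 terms: H(X,Y) = 2.69205 bits

Marginal of X (row sums):
  P(X=0) = 2/51 + 1/51 + 13/51 = 16/51
  P(X=1) = 1/51 + 0 + 4/51 = 5/51
  P(X=2) = 1/51 + 1/51 + 7/51 = 3/17
  P(X=3) = 1/17 + 1/51 + 1/3 = 7/17
H(X) = -[(16/51)·log₂(16/51) + (5/51)·log₂(5/51) + (3/17)·log₂(3/17) + (7/17)·log₂(7/17)]
  = 0.524682 + 0.328480 + 0.441618 + 0.527103 = 1.82188 bits

H(Y|X) = H(X,Y) - H(X) = 2.69205 - 1.82188 = 0.8702 bits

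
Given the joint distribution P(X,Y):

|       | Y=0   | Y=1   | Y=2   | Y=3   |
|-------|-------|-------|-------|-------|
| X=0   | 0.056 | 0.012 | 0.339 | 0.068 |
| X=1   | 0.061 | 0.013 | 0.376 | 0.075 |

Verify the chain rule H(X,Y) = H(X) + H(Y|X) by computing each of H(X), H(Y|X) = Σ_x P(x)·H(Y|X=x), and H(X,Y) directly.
H(X) = 0.9982 bits, H(Y|X) = 1.2425 bits, H(X,Y) = 2.2407 bits

Marginal of X (row sums):
  P(X=0) = 0.056 + 0.012 + 0.339 + 0.068 = 0.475
  P(X=1) = 0.061 + 0.013 + 0.376 + 0.075 = 0.525
H(X) = -[0.475·log₂(0.475) + 0.525·log₂(0.525)]
  = 0.5102 + 0.4880 = 0.9982 bits

H(Y|X) = Σ_x P(x)·H(Y|X=x):
  X=0: P(X=0) = 0.475, P(Y|X=0) = (56/475, 12/475, 339/475, 68/475) → H(Y|X=0) = 1.2465
  X=1: P(X=1) = 0.525, P(Y|X=1) = (61/525, 13/525, 376/525, 1/7) → H(Y|X=1) = 1.2389
H(Y|X) = 0.475·1.2465 + 0.525·1.2389 = 1.2425 bits

H(X,Y) = -Σ_{x,y} P(x,y) log₂ P(x,y). Per-cell terms -P(x,y)·log₂P(x,y):
  X=0: 0.2329, 0.0766, 0.5291, 0.2637
  X=1: 0.2461, 0.0814, 0.5306, 0.2803
Sum of the 8 terms: H(X,Y) = 2.2407 bits

Chain rule check:
  H(X) + H(Y|X) = 0.9982 + 1.2425 = 2.2407 bits
  H(X,Y) = 2.2407 bits
✓ Chain rule verified.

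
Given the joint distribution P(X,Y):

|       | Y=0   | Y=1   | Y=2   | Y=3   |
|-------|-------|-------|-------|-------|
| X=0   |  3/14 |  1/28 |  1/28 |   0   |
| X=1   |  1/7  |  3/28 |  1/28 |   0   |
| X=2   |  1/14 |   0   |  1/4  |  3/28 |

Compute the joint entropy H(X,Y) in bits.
2.8548 bits

H(X,Y) = -Σ_{x,y} P(x,y) log₂ P(x,y). Per-cell terms -P(x,y)·log₂P(x,y):
  X=0: 0.47623, 0.17169, 0.17169, 0.00000
  X=1: 0.40105, 0.34526, 0.17169, 0.00000
  X=2: 0.27195, 0.00000, 0.50000, 0.34526
  (cells with P = 0 contribute 0)
Sum of the 12 terms: H(X,Y) = 2.8548 bits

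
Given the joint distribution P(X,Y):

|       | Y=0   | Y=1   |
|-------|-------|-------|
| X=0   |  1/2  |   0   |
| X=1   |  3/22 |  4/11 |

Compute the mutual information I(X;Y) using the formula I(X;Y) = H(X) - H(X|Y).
0.5230 bits

I(X;Y) = H(X) - H(X|Y)

Marginal of X (row sums):
  P(X=0) = 1/2 + 0 = 1/2
  P(X=1) = 3/22 + 4/11 = 1/2
H(X) = -[(1/2)·log₂(1/2) + (1/2)·log₂(1/2)]
  = 0.5000 + 0.5000 = 1.0000 bits

Marginal of Y (column sums):
  P(Y=0) = 1/2 + 3/22 = 7/11
  P(Y=1) = 0 + 4/11 = 4/11
H(X|Y) = Σ_y P(y)·H(X|Y=y):
  Y=0: P(Y=0) = 7/11, P(X|Y=0) = (11/14, 3/14) → H(X|Y=0) = 0.7496
  Y=1: P(Y=1) = 4/11, P(X|Y=1) = (0, 1) → H(X|Y=1) = 0.0000
H(X|Y) = (7/11)·0.7496 + (4/11)·0.0000 = 0.4770 bits

I(X;Y) = H(X) - H(X|Y) = 1.0000 - 0.4770 = 0.5230 bits

Cross-check via I(X;Y) = H(X) + H(Y) - H(X,Y): computing H(Y) from the column sums and H(X,Y) from the 4 cells in the same way gives H(Y) = 0.9457 bits and H(X,Y) = 1.4227 bits, so
I(X;Y) = 1.0000 + 0.9457 - 1.4227 = 0.5230 bits ✓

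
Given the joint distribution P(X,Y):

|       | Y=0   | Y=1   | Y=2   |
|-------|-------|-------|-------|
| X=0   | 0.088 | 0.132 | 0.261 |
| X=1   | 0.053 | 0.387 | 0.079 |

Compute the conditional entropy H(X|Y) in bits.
0.8252 bits

H(X|Y) = H(X,Y) - H(Y)

H(X,Y) = -Σ_{x,y} P(x,y) log₂ P(x,y). Per-cell terms -P(x,y)·log₂P(x,y):
  X=0: 0.30856, 0.38562, 0.50579
  X=1: 0.22461, 0.53003, 0.28930
Sum of the 6 terms: H(X,Y) = 2.2439 bits

Marginal of Y (column sums):
  P(Y=0) = 0.088 + 0.053 = 0.141
  P(Y=1) = 0.132 + 0.387 = 0.519
  P(Y=2) = 0.261 + 0.079 = 0.340
H(Y) = -[0.141·log₂(0.141) + 0.519·log₂(0.519) + 0.340·log₂(0.340)]
  = 0.39850 + 0.49107 + 0.52917 = 1.4187 bits

H(X|Y) = H(X,Y) - H(Y) = 2.2439 - 1.4187 = 0.8252 bits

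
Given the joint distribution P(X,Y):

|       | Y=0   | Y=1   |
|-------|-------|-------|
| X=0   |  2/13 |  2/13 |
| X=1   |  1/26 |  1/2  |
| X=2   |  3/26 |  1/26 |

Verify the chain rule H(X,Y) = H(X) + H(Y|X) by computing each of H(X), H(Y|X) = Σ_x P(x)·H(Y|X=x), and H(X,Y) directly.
H(X) = 1.4196 bits, H(Y|X) = 0.6324 bits, H(X,Y) = 2.0520 bits

Marginal of X (row sums):
  P(X=0) = 2/13 + 2/13 = 4/13
  P(X=1) = 1/26 + 1/2 = 7/13
  P(X=2) = 3/26 + 1/26 = 2/13
H(X) = -[(4/13)·log₂(4/13) + (7/13)·log₂(7/13) + (2/13)·log₂(2/13)]
  = 0.523212 + 0.480892 + 0.415452 = 1.4196 bits

H(Y|X) = Σ_x P(x)·H(Y|X=x):
  X=0: P(X=0) = 4/13, P(Y|X=0) = (1/2, 1/2) → H(Y|X=0) = 1.000000
  X=1: P(X=1) = 7/13, P(Y|X=1) = (1/14, 13/14) → H(Y|X=1) = 0.371232
  X=2: P(X=2) = 2/13, P(Y|X=2) = (3/4, 1/4) → H(Y|X=2) = 0.811278
H(Y|X) = (4/13)·1.000000 + (7/13)·0.371232 + (2/13)·0.811278 = 0.6324 bits

H(X,Y) = -Σ_{x,y} P(x,y) log₂ P(x,y). Per-cell terms -P(x,y)·log₂P(x,y):
  X=0: 0.415452, 0.415452
  X=1: 0.180786, 0.500000
  X=2: 0.359478, 0.180786
Sum of the 6 terms: H(X,Y) = 2.0520 bits

Chain rule check:
  H(X) + H(Y|X) = 1.4196 + 0.6324 = 2.0520 bits
  H(X,Y) = 2.0520 bits
✓ Chain rule verified.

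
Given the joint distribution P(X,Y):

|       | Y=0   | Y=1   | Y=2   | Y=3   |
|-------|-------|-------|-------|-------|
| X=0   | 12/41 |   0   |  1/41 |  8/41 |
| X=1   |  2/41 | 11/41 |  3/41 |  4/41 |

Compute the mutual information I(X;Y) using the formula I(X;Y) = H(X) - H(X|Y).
0.4496 bits

I(X;Y) = H(X) - H(X|Y)

Marginal of X (row sums):
  P(X=0) = 12/41 + 0 + 1/41 + 8/41 = 21/41
  P(X=1) = 2/41 + 11/41 + 3/41 + 4/41 = 20/41
H(X) = -[(21/41)·log₂(21/41) + (20/41)·log₂(20/41)]
  = 0.49439 + 0.50518 = 0.99957 bits

Marginal of Y (column sums):
  P(Y=0) = 12/41 + 2/41 = 14/41
  P(Y=1) = 0 + 11/41 = 11/41
  P(Y=2) = 1/41 + 3/41 = 4/41
  P(Y=3) = 8/41 + 4/41 = 12/41
H(X|Y) = Σ_y P(y)·H(X|Y=y):
  Y=0: P(Y=0) = 14/41, P(X|Y=0) = (6/7, 1/7) → H(X|Y=0) = 0.59167
  Y=1: P(Y=1) = 11/41, P(X|Y=1) = (0, 1) → H(X|Y=1) = 0.00000
  Y=2: P(Y=2) = 4/41, P(X|Y=2) = (1/4, 3/4) → H(X|Y=2) = 0.81128
  Y=3: P(Y=3) = 12/41, P(X|Y=3) = (2/3, 1/3) → H(X|Y=3) = 0.91830
H(X|Y) = (14/41)·0.59167 + (11/41)·0.00000 + (4/41)·0.81128 + (12/41)·0.91830 = 0.54995 bits

I(X;Y) = H(X) - H(X|Y) = 0.99957 - 0.54995 = 0.4496 bits

Cross-check via I(X;Y) = H(X) + H(Y) - H(X,Y): computing H(Y) from the column sums and H(X,Y) from the 8 cells in the same way gives H(Y) = 1.88496 bits and H(X,Y) = 2.43491 bits, so
I(X;Y) = 0.99957 + 1.88496 - 2.43491 = 0.4496 bits ✓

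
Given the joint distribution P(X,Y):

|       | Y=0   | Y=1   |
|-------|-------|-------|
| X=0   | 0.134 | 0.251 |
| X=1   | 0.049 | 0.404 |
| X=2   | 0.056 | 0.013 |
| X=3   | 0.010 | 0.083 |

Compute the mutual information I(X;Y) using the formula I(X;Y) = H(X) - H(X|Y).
0.1328 bits

I(X;Y) = H(X) - H(X|Y)

Marginal of X (row sums):
  P(X=0) = 0.134 + 0.251 = 0.385
  P(X=1) = 0.049 + 0.404 = 0.453
  P(X=2) = 0.056 + 0.013 = 0.069
  P(X=3) = 0.010 + 0.083 = 0.093
H(X) = -[0.385·log₂(0.385) + 0.453·log₂(0.453) + 0.069·log₂(0.069) + 0.093·log₂(0.093)]
  = 0.53017 + 0.51751 + 0.26615 + 0.31868 = 1.6325 bits

Marginal of Y (column sums):
  P(Y=0) = 0.134 + 0.049 + 0.056 + 0.010 = 0.249
  P(Y=1) = 0.251 + 0.404 + 0.013 + 0.083 = 0.751
H(X|Y) = Σ_y P(y)·H(X|Y=y):
  Y=0: P(Y=0) = 0.249, P(X|Y=0) = (134/249, 49/249, 56/249, 10/249) → H(X|Y=0) = 1.61298
  Y=1: P(Y=1) = 0.751, P(X|Y=1) = (251/751, 404/751, 13/751, 83/751) → H(X|Y=1) = 1.46211
H(X|Y) = 0.249·1.61298 + 0.751·1.46211 = 1.4997 bits

I(X;Y) = H(X) - H(X|Y) = 1.6325 - 1.4997 = 0.1328 bits

Cross-check via I(X;Y) = H(X) + H(Y) - H(X,Y): computing H(Y) from the column sums and H(X,Y) from the 8 cells in the same way gives H(Y) = 0.8097 bits and H(X,Y) = 2.3094 bits, so
I(X;Y) = 1.6325 + 0.8097 - 2.3094 = 0.1328 bits ✓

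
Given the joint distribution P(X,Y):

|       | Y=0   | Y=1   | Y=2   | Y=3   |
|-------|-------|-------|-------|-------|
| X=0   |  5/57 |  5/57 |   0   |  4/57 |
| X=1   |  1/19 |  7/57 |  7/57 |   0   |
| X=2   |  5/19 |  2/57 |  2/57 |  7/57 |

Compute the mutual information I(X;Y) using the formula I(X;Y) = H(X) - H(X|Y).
0.3698 bits

I(X;Y) = H(X) - H(X|Y)

Marginal of X (row sums):
  P(X=0) = 5/57 + 5/57 + 0 + 4/57 = 14/57
  P(X=1) = 1/19 + 7/57 + 7/57 + 0 = 17/57
  P(X=2) = 5/19 + 2/57 + 2/57 + 7/57 = 26/57
H(X) = -[(14/57)·log₂(14/57) + (17/57)·log₂(17/57) + (26/57)·log₂(26/57)]
  = 0.497500 + 0.520566 + 0.516556 = 1.53462 bits

Marginal of Y (column sums):
  P(Y=0) = 5/57 + 1/19 + 5/19 = 23/57
  P(Y=1) = 5/57 + 7/57 + 2/57 = 14/57
  P(Y=2) = 0 + 7/57 + 2/57 = 3/19
  P(Y=3) = 4/57 + 0 + 7/57 = 11/57
H(X|Y) = Σ_y P(y)·H(X|Y=y):
  Y=0: P(Y=0) = 23/57, P(X|Y=0) = (5/23, 3/23, 15/23) → H(X|Y=0) = 1.264089
  Y=1: P(Y=1) = 14/57, P(X|Y=1) = (5/14, 1/2, 1/7) → H(X|Y=1) = 1.431560
  Y=2: P(Y=2) = 3/19, P(X|Y=2) = (0, 7/9, 2/9) → H(X|Y=2) = 0.764205
  Y=3: P(Y=3) = 11/57, P(X|Y=3) = (4/11, 0, 7/11) → H(X|Y=3) = 0.945660
H(X|Y) = (23/57)·1.264089 + (14/57)·1.431560 + (3/19)·0.764205 + (11/57)·0.945660 = 1.16484 bits

I(X;Y) = H(X) - H(X|Y) = 1.53462 - 1.16484 = 0.3698 bits

Cross-check via I(X;Y) = H(X) + H(Y) - H(X,Y): computing H(Y) from the column sums and H(X,Y) from the 12 cells in the same way gives H(Y) = 1.90433 bits and H(X,Y) = 3.06917 bits, so
I(X;Y) = 1.53462 + 1.90433 - 3.06917 = 0.3698 bits ✓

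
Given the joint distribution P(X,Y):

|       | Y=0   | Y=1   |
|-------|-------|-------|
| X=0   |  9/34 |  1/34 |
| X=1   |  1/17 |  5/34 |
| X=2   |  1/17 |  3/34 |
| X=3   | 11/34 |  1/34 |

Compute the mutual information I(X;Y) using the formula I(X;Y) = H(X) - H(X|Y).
0.2695 bits

I(X;Y) = H(X) - H(X|Y)

Marginal of X (row sums):
  P(X=0) = 9/34 + 1/34 = 5/17
  P(X=1) = 1/17 + 5/34 = 7/34
  P(X=2) = 1/17 + 3/34 = 5/34
  P(X=3) = 11/34 + 1/34 = 6/17
H(X) = -[(5/17)·log₂(5/17) + (7/34)·log₂(7/34) + (5/34)·log₂(5/34) + (6/17)·log₂(6/17)]
  = 0.5193 + 0.4694 + 0.4067 + 0.5303 = 1.9257 bits

Marginal of Y (column sums):
  P(Y=0) = 9/34 + 1/17 + 1/17 + 11/34 = 12/17
  P(Y=1) = 1/34 + 5/34 + 3/34 + 1/34 = 5/17
H(X|Y) = Σ_y P(y)·H(X|Y=y):
  Y=0: P(Y=0) = 12/17, P(X|Y=0) = (3/8, 1/12, 1/12, 11/24) → H(X|Y=0) = 1.6440
  Y=1: P(Y=1) = 5/17, P(X|Y=1) = (1/10, 1/2, 3/10, 1/10) → H(X|Y=1) = 1.6855
H(X|Y) = (12/17)·1.6440 + (5/17)·1.6855 = 1.6562 bits

I(X;Y) = H(X) - H(X|Y) = 1.9257 - 1.6562 = 0.2695 bits

Cross-check via I(X;Y) = H(X) + H(Y) - H(X,Y): computing H(Y) from the column sums and H(X,Y) from the 8 cells in the same way gives H(Y) = 0.8740 bits and H(X,Y) = 2.5302 bits, so
I(X;Y) = 1.9257 + 0.8740 - 2.5302 = 0.2695 bits ✓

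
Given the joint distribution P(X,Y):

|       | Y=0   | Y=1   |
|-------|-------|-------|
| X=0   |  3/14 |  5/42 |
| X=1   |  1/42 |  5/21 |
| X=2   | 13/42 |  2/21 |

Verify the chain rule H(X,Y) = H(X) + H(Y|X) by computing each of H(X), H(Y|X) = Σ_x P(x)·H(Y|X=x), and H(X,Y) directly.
H(X) = 1.5627 bits, H(Y|X) = 0.7471 bits, H(X,Y) = 2.3098 bits

Marginal of X (row sums):
  P(X=0) = 3/14 + 5/42 = 1/3
  P(X=1) = 1/42 + 5/21 = 11/42
  P(X=2) = 13/42 + 2/21 = 17/42
H(X) = -[(1/3)·log₂(1/3) + (11/42)·log₂(11/42) + (17/42)·log₂(17/42)]
  = 0.5283 + 0.5062 + 0.5282 = 1.5627 bits

H(Y|X) = Σ_x P(x)·H(Y|X=x):
  X=0: P(X=0) = 1/3, P(Y|X=0) = (9/14, 5/14) → H(Y|X=0) = 0.9403
  X=1: P(X=1) = 11/42, P(Y|X=1) = (1/11, 10/11) → H(Y|X=1) = 0.4395
  X=2: P(X=2) = 17/42, P(Y|X=2) = (13/17, 4/17) → H(Y|X=2) = 0.7871
H(Y|X) = (1/3)·0.9403 + (11/42)·0.4395 + (17/42)·0.7871 = 0.7471 bits

H(X,Y) = -Σ_{x,y} P(x,y) log₂ P(x,y). Per-cell terms -P(x,y)·log₂P(x,y):
  X=0: 0.4762, 0.3655
  X=1: 0.1284, 0.4929
  X=2: 0.5237, 0.3231
Sum of the 6 terms: H(X,Y) = 2.3098 bits

Chain rule check:
  H(X) + H(Y|X) = 1.5627 + 0.7471 = 2.3098 bits
  H(X,Y) = 2.3098 bits
✓ Chain rule verified.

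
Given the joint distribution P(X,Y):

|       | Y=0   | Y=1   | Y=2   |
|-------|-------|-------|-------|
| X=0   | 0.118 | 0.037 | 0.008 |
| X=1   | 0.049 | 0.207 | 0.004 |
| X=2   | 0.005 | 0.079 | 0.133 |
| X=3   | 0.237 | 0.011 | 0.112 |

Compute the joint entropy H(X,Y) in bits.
2.9431 bits

H(X,Y) = -Σ_{x,y} P(x,y) log₂ P(x,y). Per-cell terms -P(x,y)·log₂P(x,y):
  X=0: 0.36381, 0.17598, 0.05573
  X=1: 0.21320, 0.47037, 0.03186
  X=2: 0.03822, 0.28930, 0.38710
  X=3: 0.49226, 0.07157, 0.35374
Sum of the 12 terms: H(X,Y) = 2.9431 bits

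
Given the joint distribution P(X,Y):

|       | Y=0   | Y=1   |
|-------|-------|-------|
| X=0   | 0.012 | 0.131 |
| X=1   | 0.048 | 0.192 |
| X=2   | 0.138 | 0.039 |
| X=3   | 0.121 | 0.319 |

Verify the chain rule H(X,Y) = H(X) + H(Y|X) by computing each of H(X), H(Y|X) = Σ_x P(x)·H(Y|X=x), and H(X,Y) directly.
H(X) = 1.8587 bits, H(Y|X) = 0.7407 bits, H(X,Y) = 2.5995 bits

Marginal of X (row sums):
  P(X=0) = 0.012 + 0.131 = 0.143
  P(X=1) = 0.048 + 0.192 = 0.240
  P(X=2) = 0.138 + 0.039 = 0.177
  P(X=3) = 0.121 + 0.319 = 0.440
H(X) = -[0.143·log₂(0.143) + 0.240·log₂(0.240) + 0.177·log₂(0.177) + 0.440·log₂(0.440)]
  = 0.401246 + 0.494134 + 0.442178 + 0.521147 = 1.8587 bits

H(Y|X) = Σ_x P(x)·H(Y|X=x):
  X=0: P(X=0) = 0.143, P(Y|X=0) = (12/143, 131/143) → H(Y|X=0) = 0.415830
  X=1: P(X=1) = 0.240, P(Y|X=1) = (1/5, 4/5) → H(Y|X=1) = 0.721928
  X=2: P(X=2) = 0.177, P(Y|X=2) = (46/59, 13/59) → H(Y|X=2) = 0.760786
  X=3: P(X=3) = 0.440, P(Y|X=3) = (11/40, 29/40) → H(Y|X=3) = 0.848548
H(Y|X) = 0.143·0.415830 + 0.240·0.721928 + 0.177·0.760786 + 0.440·0.848548 = 0.7407 bits

H(X,Y) = -Σ_{x,y} P(x,y) log₂ P(x,y). Per-cell terms -P(x,y)·log₂P(x,y):
  X=0: 0.076570, 0.384139
  X=1: 0.210279, 0.457118
  X=2: 0.394302, 0.182535
  X=3: 0.368677, 0.525831
Sum of the 8 terms: H(X,Y) = 2.5995 bits

Chain rule check:
  H(X) + H(Y|X) = 1.8587 + 0.7407 = 2.5994 bits
  H(X,Y) = 2.5995 bits
✓ Chain rule verified (Δ = 0.0001 is 4-dp rounding noise: each of the three values was rounded independently).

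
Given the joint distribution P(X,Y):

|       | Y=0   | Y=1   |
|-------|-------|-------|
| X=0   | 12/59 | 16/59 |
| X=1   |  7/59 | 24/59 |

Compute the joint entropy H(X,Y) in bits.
1.8706 bits

H(X,Y) = -Σ_{x,y} P(x,y) log₂ P(x,y). Per-cell terms -P(x,y)·log₂P(x,y):
  X=0: 0.4673, 0.5105
  X=1: 0.3649, 0.5279
Sum of the 4 terms: H(X,Y) = 1.8706 bits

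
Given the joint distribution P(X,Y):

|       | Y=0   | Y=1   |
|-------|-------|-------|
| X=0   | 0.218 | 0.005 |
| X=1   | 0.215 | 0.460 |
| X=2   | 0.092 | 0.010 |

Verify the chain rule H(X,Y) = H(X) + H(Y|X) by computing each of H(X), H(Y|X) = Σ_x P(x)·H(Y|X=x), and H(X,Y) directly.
H(X) = 1.2014 bits, H(Y|X) = 0.6911 bits, H(X,Y) = 1.8925 bits

Marginal of X (row sums):
  P(X=0) = 0.218 + 0.005 = 0.223
  P(X=1) = 0.215 + 0.460 = 0.675
  P(X=2) = 0.092 + 0.010 = 0.102
H(X) = -[0.223·log₂(0.223) + 0.675·log₂(0.675) + 0.102·log₂(0.102)]
  = 0.48277 + 0.38275 + 0.33592 = 1.2014 bits

H(Y|X) = Σ_x P(x)·H(Y|X=x):
  X=0: P(X=0) = 0.223, P(Y|X=0) = (218/223, 5/223) → H(Y|X=0) = 0.15483
  X=1: P(X=1) = 0.675, P(Y|X=1) = (43/135, 92/135) → H(Y|X=1) = 0.90276
  X=2: P(X=2) = 0.102, P(Y|X=2) = (46/51, 5/51) → H(Y|X=2) = 0.46275
H(Y|X) = 0.223·0.15483 + 0.675·0.90276 + 0.102·0.46275 = 0.6911 bits

H(X,Y) = -Σ_{x,y} P(x,y) log₂ P(x,y). Per-cell terms -P(x,y)·log₂P(x,y):
  X=0: 0.47908, 0.03822
  X=1: 0.47678, 0.51534
  X=2: 0.31668, 0.06644
Sum of the 6 terms: H(X,Y) = 1.8925 bits

Chain rule check:
  H(X) + H(Y|X) = 1.2014 + 0.6911 = 1.8925 bits
  H(X,Y) = 1.8925 bits
✓ Chain rule verified.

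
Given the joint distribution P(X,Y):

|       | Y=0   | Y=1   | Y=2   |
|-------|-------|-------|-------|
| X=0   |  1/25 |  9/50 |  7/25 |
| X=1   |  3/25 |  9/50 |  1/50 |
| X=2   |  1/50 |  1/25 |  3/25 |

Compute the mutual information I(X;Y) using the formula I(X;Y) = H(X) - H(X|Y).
0.2348 bits

I(X;Y) = H(X) - H(X|Y)

Marginal of X (row sums):
  P(X=0) = 1/25 + 9/50 + 7/25 = 1/2
  P(X=1) = 3/25 + 9/50 + 1/50 = 8/25
  P(X=2) = 1/50 + 1/25 + 3/25 = 9/50
H(X) = -[(1/2)·log₂(1/2) + (8/25)·log₂(8/25) + (9/50)·log₂(9/50)]
  = 0.5000 + 0.5260 + 0.4453 = 1.4713 bits

Marginal of Y (column sums):
  P(Y=0) = 1/25 + 3/25 + 1/50 = 9/50
  P(Y=1) = 9/50 + 9/50 + 1/25 = 2/5
  P(Y=2) = 7/25 + 1/50 + 3/25 = 21/50
H(X|Y) = Σ_y P(y)·H(X|Y=y):
  Y=0: P(Y=0) = 9/50, P(X|Y=0) = (2/9, 2/3, 1/9) → H(X|Y=0) = 1.2244
  Y=1: P(Y=1) = 2/5, P(X|Y=1) = (9/20, 9/20, 1/10) → H(X|Y=1) = 1.3690
  Y=2: P(Y=2) = 21/50, P(X|Y=2) = (2/3, 1/21, 2/7) → H(X|Y=2) = 1.1155
H(X|Y) = (9/50)·1.2244 + (2/5)·1.3690 + (21/50)·1.1155 = 1.2365 bits

I(X;Y) = H(X) - H(X|Y) = 1.4713 - 1.2365 = 0.2348 bits

Cross-check via I(X;Y) = H(X) + H(Y) - H(X,Y): computing H(Y) from the column sums and H(X,Y) from the 9 cells in the same way gives H(Y) = 1.4997 bits and H(X,Y) = 2.7362 bits, so
I(X;Y) = 1.4713 + 1.4997 - 2.7362 = 0.2348 bits ✓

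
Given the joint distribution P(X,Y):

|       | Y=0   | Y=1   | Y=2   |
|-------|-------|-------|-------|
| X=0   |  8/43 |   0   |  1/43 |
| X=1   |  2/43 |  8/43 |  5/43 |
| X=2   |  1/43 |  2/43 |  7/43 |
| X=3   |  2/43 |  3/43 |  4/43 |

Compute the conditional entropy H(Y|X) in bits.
1.1829 bits

H(Y|X) = H(X,Y) - H(X)

H(X,Y) = -Σ_{x,y} P(x,y) log₂ P(x,y). Per-cell terms -P(x,y)·log₂P(x,y):
  X=0: 0.45140, 0.00000, 0.12619
  X=1: 0.20587, 0.45140, 0.36097
  X=2: 0.12619, 0.20587, 0.42633
  X=3: 0.20587, 0.26800, 0.31872
  (cells with P = 0 contribute 0)
Sum of the 12 terms: H(X,Y) = 3.1468 bits

Marginal of X (row sums):
  P(X=0) = 8/43 + 0 + 1/43 = 9/43
  P(X=1) = 2/43 + 8/43 + 5/43 = 15/43
  P(X=2) = 1/43 + 2/43 + 7/43 = 10/43
  P(X=3) = 2/43 + 3/43 + 4/43 = 9/43
H(X) = -[(9/43)·log₂(9/43) + (15/43)·log₂(15/43) + (10/43)·log₂(10/43) + (9/43)·log₂(9/43)]
  = 0.47226 + 0.53001 + 0.48938 + 0.47226 = 1.9639 bits

H(Y|X) = H(X,Y) - H(X) = 3.1468 - 1.9639 = 1.1829 bits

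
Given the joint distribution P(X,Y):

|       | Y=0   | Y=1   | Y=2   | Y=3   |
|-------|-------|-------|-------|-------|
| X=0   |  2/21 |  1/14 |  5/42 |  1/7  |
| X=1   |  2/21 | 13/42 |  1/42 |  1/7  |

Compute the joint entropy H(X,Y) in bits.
2.7378 bits

H(X,Y) = -Σ_{x,y} P(x,y) log₂ P(x,y). Per-cell terms -P(x,y)·log₂P(x,y):
  X=0: 0.32308, 0.27195, 0.36552, 0.40105
  X=1: 0.32308, 0.52368, 0.12839, 0.40105
Sum of the 8 terms: H(X,Y) = 2.7378 bits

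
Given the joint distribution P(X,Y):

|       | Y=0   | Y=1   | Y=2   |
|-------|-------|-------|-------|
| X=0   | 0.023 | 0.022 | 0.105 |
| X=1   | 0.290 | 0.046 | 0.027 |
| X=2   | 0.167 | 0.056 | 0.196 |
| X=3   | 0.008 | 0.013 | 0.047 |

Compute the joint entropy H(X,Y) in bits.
2.9201 bits

H(X,Y) = -Σ_{x,y} P(x,y) log₂ P(x,y). Per-cell terms -P(x,y)·log₂P(x,y):
  X=0: 0.125171, 0.121140, 0.341412
  X=1: 0.517904, 0.204342, 0.140694
  X=2: 0.431207, 0.232872, 0.460811
  X=3: 0.055726, 0.081449, 0.207326
Sum of the 12 terms: H(X,Y) = 2.9201 bits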